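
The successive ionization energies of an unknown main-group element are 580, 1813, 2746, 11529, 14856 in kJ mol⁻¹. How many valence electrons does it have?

3

Look for the largest jump between consecutive ionization energies: IE4/IE3 ≈ 4.2, far larger than any earlier ratio.
That jump marks the point where a core electron is being removed. So the atom has 3 valence electrons.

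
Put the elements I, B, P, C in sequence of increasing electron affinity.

B is in period 2, group 13; C is in period 2, group 14; P is in period 3, group 15; I is in period 5, group 17.
Atoms with high Z_eff and room in the valence shell (especially the halogens) have the most exothermic electron affinities.
These span different periods and groups, so the two trends combine.
P > B: period and group pull opposite ways; the across-period shift dominates (72 vs 27 kJ/mol).
C > P: period and group pull opposite ways; the down-group shift dominates (122 vs 72 kJ/mol).
I > C: period and group pull opposite ways; the across-period shift dominates (295 vs 122 kJ/mol).
Approximate values (kJ/mol): B 27, C 122, P 72, I 295.
So from lowest to highest: B < P < C < I.

B, P, C, I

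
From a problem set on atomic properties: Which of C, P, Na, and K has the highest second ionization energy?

After 1 electron has been removed, what remains? C⁺ still has 3 valence electrons; P⁺ still has 4 valence electrons; Na⁺ is the bare [Ne] core; K⁺ is the bare [Ar] core.
Core electrons are held far more tightly than valence electrons, so K and Na top the IE_2 order.
Valence configurations: C⁺ [He]2s²2p¹, P⁺ [Ne]3s²3p².
The numbers (kJ/mol): C 2353, P 1907, Na 4562, K 3052.
Putting it together, IE_2: P < C < K < Na.

Na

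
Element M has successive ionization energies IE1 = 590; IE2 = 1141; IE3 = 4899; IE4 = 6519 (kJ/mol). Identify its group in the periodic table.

Group 2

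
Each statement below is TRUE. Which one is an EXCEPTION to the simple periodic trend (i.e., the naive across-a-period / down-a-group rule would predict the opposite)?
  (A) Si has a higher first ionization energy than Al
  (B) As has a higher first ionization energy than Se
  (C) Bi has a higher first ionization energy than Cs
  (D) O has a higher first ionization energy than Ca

The general trend: first ionization energy increases across a period and decreases down a group.
(A) Si (period 3, group 14) vs Al (period 3, group 13): the stated order agrees with the simple trend.
(B) As (period 4, group 15) vs Se (period 4, group 16): the stated order contradicts the simple trend.
(C) Bi (period 6, group 15) vs Cs (period 6, group 1): the stated order agrees with the simple trend.
(D) O (period 2, group 16) vs Ca (period 4, group 2): the stated order agrees with the simple trend.
The exception is (B): Se (4p⁴) ionizes more easily than half-filled As (4p³).

(B)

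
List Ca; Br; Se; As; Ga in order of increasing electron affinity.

Ca is in period 4, group 2; Ga is in period 4, group 13; As is in period 4, group 15; Se is in period 4, group 16; Br is in period 4, group 17.
Adding an electron releases more energy for atoms nearer the top right (short of the noble gases).
All lie in period 4, so electron affinity increases left to right.
So from lowest to highest: Ca < Ga < As < Se < Br.

Ca < Ga < As < Se < Br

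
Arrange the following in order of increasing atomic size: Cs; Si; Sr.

Si is in period 3, group 14; Sr is in period 5, group 2; Cs is in period 6, group 1.
Across a period the added protons contract the valence shell; down a group each new principal shell makes the atom larger.
Here both period and group differ, so the two effects have to be weighed against each other.
Sr > Si: relative to Si, both the across-period and down-group shifts push Sr's atomic radius up.
Cs > Sr: relative to Sr, both the across-period and down-group shifts push Cs's atomic radius up.
Tabulated atomic radius (pm): Si 116, Sr 185, Cs 232.
So from smallest to largest: Si < Sr < Cs.

Si < Sr < Cs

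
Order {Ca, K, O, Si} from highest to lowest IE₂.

O > K > Si > Ca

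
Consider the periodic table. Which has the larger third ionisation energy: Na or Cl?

Na

The third ionization energy removes an electron from the +2 ion. For each element: Na²⁺ is already 1 electron into the core; Cl²⁺ still has 5 valence electrons.
Core electrons are held far more tightly than valence electrons, so Na tops the IE_3 order.
Tabulated IE_3 (kJ/mol): Na 6910, Cl 3822.
So the third ionization energies run Cl < Na.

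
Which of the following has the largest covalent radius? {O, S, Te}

O is in period 2, group 16; S is in period 3, group 16; Te is in period 5, group 16.
Moving right in a period, electrons are added to the same shell under a stronger nuclear pull, so atoms get smaller; moving down, a new shell is opened and atoms get larger.
All are in group 16, so atomic radius increases down the group.
The largest covalent radius among these belongs to Te.

Te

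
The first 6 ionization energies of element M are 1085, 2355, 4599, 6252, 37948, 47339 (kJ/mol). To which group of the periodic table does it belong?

Group 14

Look for the largest jump between consecutive ionization energies: IE5/IE4 ≈ 6.1, far larger than any earlier ratio.
That jump marks the point where a core electron is being removed. So the atom has 4 valence electrons.
A main-group element with 4 valence electrons is in group 14.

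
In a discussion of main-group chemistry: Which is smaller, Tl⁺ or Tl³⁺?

Both ions have Z = 81 protons, but Tl³⁺ has lost more electrons, so its remaining electrons feel a larger effective nuclear charge per electron and are pulled in more tightly.
Higher positive charge → smaller ion, so Tl⁺ > Tl³⁺.

Tl³⁺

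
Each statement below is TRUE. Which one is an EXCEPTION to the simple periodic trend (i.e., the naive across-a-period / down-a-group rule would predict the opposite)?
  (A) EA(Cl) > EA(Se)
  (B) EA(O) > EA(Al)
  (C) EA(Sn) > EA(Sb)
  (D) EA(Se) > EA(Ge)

The general trend: electron affinity increases across a period and decreases down a group.
(A) Cl (period 3, group 17) vs Se (period 4, group 16): the stated order agrees with the simple trend.
(B) O (period 2, group 16) vs Al (period 3, group 13): the stated order agrees with the simple trend.
(C) Sn (period 5, group 14) vs Sb (period 5, group 15): the stated order contradicts the simple trend.
(D) Se (period 4, group 16) vs Ge (period 4, group 14): the stated order agrees with the simple trend.
The exception is (C): adding an electron to Sb's half-filled 5p³ is unfavourable, so Sn has the more exothermic EA.

(C)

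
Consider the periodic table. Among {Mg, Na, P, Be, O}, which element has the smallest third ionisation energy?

P

IE_3 is the cost of taking one more electron from the +2 cation: Mg²⁺ is the bare [Ne] core; Na²⁺ is already 1 electron into the core; P²⁺ still has 3 valence electrons; Be²⁺ is the bare [He] core; O²⁺ still has 4 valence electrons.
Breaking into a closed-shell core is much more expensive than removing a leftover valence electron — Na, Mg and Be have the largest IE_3 here.
Valence configurations: P²⁺ [Ne]3s²3p¹, O²⁺ [He]2s²2p².
The numbers (kJ/mol): Mg 7733, Na 6910, P 2914, Be 14849, O 5300.
Putting it together, IE_3: P < O < Na < Mg < Be.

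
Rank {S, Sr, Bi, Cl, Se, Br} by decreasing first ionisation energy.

Cl > Br > S > Se > Bi > Sr

Removing the outermost electron gets harder across a period and easier down a group.
These span different periods and groups, so the two trends combine.
Bi > Sr: the two effects oppose for this pair; the across-period effect wins (703 vs 550 kJ/mol).
Se > Bi: relative to Bi, both the across-period and down-group shifts push Se's first ionization energy up.
S > Se: they share group 16; the group trend gives S the larger value.
Br > S: period and group pull opposite ways; the across-period shift dominates (1140 vs 1000 kJ/mol).
Cl > Br: they share group 17; the group trend gives Cl the larger value.
Approximate values (kJ/mol): S 1000, Cl 1251, Se 941, Br 1140, Sr 550, Bi 703.
So from highest to lowest: Cl > Br > S > Se > Bi > Sr.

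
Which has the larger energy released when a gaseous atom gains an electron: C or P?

C is in period 2, group 14; P is in period 3, group 15.
Electron affinity generally becomes more exothermic across a period toward the halogens and less exothermic down a group.
A diagonal step moves right (one effect) and down (the opposite effect) at once.
C > P: period and group pull opposite ways; the down-group shift dominates (122 vs 72 kJ/mol).
For reference (kJ/mol): C 122, P 72.
So C has the larger energy released when a gaseous atom gains an electron (C > P).

C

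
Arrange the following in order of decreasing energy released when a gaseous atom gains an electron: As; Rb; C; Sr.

C > As > Rb > Sr

C is in period 2, group 14; As is in period 4, group 15; Rb is in period 5, group 1; Sr is in period 5, group 2.
Atoms with high Z_eff and room in the valence shell (especially the halogens) have the most exothermic electron affinities.
These span different periods and groups, so the two trends combine.
Rb > Sr: this pair runs against the simple trend — see the exception note.
As > Rb: both effects reinforce here, so As is clearly the higher of the two.
C > As: period and group pull opposite ways; the down-group shift dominates (122 vs 78 kJ/mol).
Note the exception: Rb has a higher electron affinity than Sr, contrary to the simple trend — adding an electron to Sr (ns²) has to open a new, higher-energy np subshell, which is unfavourable.
Tabulated electron affinity (kJ/mol): C 122, As 78, Rb 47, Sr 5.
So from highest to lowest: C > As > Rb > Sr.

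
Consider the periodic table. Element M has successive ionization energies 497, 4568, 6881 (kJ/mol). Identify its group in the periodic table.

Group 1

Look for the largest jump between consecutive ionization energies: IE2/IE1 ≈ 9.2, far larger than any earlier ratio.
That jump marks the point where a core electron is being removed. So the atom has 1 valence electron.
A main-group element with 1 valence electron is in group 1.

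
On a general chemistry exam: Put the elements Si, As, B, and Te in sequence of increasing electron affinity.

B, As, Si, Te

B is in period 2, group 13; Si is in period 3, group 14; As is in period 4, group 15; Te is in period 5, group 16.
Atoms with high Z_eff and room in the valence shell (especially the halogens) have the most exothermic electron affinities.
A diagonal step moves right (one effect) and down (the opposite effect) at once.
As > B: period and group pull opposite ways; the across-period shift dominates (78 vs 27 kJ/mol).
Si > As: period and group pull opposite ways; the down-group shift dominates (134 vs 78 kJ/mol).
Te > Si: the two effects oppose for this pair; the across-period effect wins (190 vs 134 kJ/mol).
Tabulated electron affinity (kJ/mol): B 27, Si 134, As 78, Te 190.
So from lowest to highest: B < As < Si < Te.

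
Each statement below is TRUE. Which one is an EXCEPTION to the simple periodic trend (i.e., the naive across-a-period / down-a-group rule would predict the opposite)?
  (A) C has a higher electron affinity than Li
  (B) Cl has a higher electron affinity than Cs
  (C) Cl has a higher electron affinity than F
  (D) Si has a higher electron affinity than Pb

(C)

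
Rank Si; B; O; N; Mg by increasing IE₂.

Mg < Si < B < N < O

The second ionization energy removes an electron from the +1 ion. For each element: Si⁺ still has 3 valence electrons; B⁺ still has 2 valence electrons; O⁺ still has 5 valence electrons; N⁺ still has 4 valence electrons; Mg⁺ still has 1 valence electron.
All are still removing valence electrons, so compare the +1 ions as you would atoms: IE_2 generally rises across a period (higher Z_eff) and falls down a group (larger shell), subject to the usual subshell exceptions.
Valence configurations: Si⁺ [Ne]3s²3p¹, B⁺ [He]2s², O⁺ [He]2s²2p³, N⁺ [He]2s²2p², Mg⁺ [Ne]3s¹.
Approximate IE_2 values (kJ/mol): Si 1577, B 2427, O 3388, N 2856, Mg 1451.
Hence IE_2: Mg < Si < B < N < O.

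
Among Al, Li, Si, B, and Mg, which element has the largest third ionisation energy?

Li

The third ionization energy removes an electron from the +2 ion. For each element: Al²⁺ still has 1 valence electron; Li²⁺ is already 1 electron into the core; Si²⁺ still has 2 valence electrons; B²⁺ still has 1 valence electron; Mg²⁺ is the bare [Ne] core.
Pulling an electron out of a noble-gas core costs far more than removing a remaining valence electron, so Mg and Li sit at the high end of IE_3.
Valence configurations: Al²⁺ [Ne]3s¹, Si²⁺ [Ne]3s², B²⁺ [He]2s¹.
Tabulated IE_3 (kJ/mol): Al 2745, Li 11815, Si 3232, B 3660, Mg 7733.
Overall IE_3 order: Al < Si < B < Mg < Li.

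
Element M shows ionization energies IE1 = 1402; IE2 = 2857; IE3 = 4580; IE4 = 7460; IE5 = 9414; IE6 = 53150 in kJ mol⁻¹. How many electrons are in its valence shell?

Look for the largest jump between consecutive ionization energies: IE6/IE5 ≈ 5.6, far larger than any earlier ratio.
That jump marks the point where a core electron is being removed. So the atom has 5 valence electrons.

5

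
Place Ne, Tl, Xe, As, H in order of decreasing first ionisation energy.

Ne > H > Xe > As > Tl

H is in period 1, group 1; Ne is in period 2, group 18; As is in period 4, group 15; Xe is in period 5, group 18; Tl is in period 6, group 13.
Across a period the outer electron is held more tightly (higher IE₁); down a group it sits in a higher shell, more shielded, and comes off more easily.
Here both period and group differ, so the two effects have to be weighed against each other.
As > Tl: both effects reinforce here, so As is clearly the higher of the two.
Xe > As: period and group pull opposite ways; the across-period shift dominates (1170 vs 947 kJ/mol).
H > Xe: the two effects oppose for this pair; the down-group effect wins (1312 vs 1170 kJ/mol).
Ne > H: period and group pull opposite ways; the across-period shift dominates (2081 vs 1312 kJ/mol).
Tabulated first ionization energy (kJ/mol): H 1312, Ne 2081, As 947, Xe 1170, Tl 589.
So from highest to lowest: Ne > H > Xe > As > Tl.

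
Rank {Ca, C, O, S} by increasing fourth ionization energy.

S, C, Ca, O

After 3 electrons have been removed, what remains? Ca³⁺ is already 1 electron into the core; C³⁺ still has 1 valence electron; O³⁺ still has 3 valence electrons; S³⁺ still has 3 valence electrons.
Usually core removal costs more than valence removal, but here the competition is close: a tightly held n=2 valence electron can cost more to remove than an n=3 core electron, so the actual values have to decide it.
Valence configurations: C³⁺ [He]2s¹, O³⁺ [He]2s²2p¹, S³⁺ [Ne]3s²3p¹.
The numbers (kJ/mol): Ca 6491, C 6223, O 7469, S 4556.
So the fourth ionization energies run S < C < Ca < O.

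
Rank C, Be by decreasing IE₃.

Be, C

The third ionization energy removes an electron from the +2 ion. For each element: C²⁺ still has 2 valence electrons; Be²⁺ is the bare [He] core.
Core electrons are held far more tightly than valence electrons, so Be tops the IE_3 order.
Tabulated IE_3 (kJ/mol): C 4620, Be 14849.
Putting it together, IE_3: C < Be.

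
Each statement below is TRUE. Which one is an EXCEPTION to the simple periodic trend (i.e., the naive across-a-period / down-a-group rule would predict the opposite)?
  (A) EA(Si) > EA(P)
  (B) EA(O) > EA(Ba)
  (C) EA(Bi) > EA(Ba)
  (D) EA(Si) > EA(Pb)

The general trend: electron affinity increases across a period and decreases down a group.
(A) Si (period 3, group 14) vs P (period 3, group 15): the stated order contradicts the simple trend.
(B) O (period 2, group 16) vs Ba (period 6, group 2): the stated order agrees with the simple trend.
(C) Bi (period 6, group 15) vs Ba (period 6, group 2): the stated order agrees with the simple trend.
(D) Si (period 3, group 14) vs Pb (period 6, group 14): the stated order agrees with the simple trend.
The exception is (A): adding an electron to P's half-filled 3p³ is unfavourable, so Si (3p²) has the more exothermic EA.

(A)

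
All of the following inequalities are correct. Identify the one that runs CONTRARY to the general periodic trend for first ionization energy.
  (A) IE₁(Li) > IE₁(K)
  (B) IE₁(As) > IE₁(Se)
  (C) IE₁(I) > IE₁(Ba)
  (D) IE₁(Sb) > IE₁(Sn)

(B)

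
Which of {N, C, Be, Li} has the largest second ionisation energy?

Li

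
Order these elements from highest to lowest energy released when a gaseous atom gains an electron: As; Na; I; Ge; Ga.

I > Ge > As > Na > Ga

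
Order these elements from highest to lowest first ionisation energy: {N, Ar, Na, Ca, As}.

Ar > N > As > Ca > Na

N is in period 2, group 15; Na is in period 3, group 1; Ar is in period 3, group 18; Ca is in period 4, group 2; As is in period 4, group 15.
Removing the outermost electron gets harder across a period and easier down a group.
Neither a single period nor a single group — weigh both effects.
Ca > Na: period and group pull opposite ways; the across-period shift dominates (590 vs 496 kJ/mol).
As > Ca: As lies to the right of Ca in period 4, so the across-period effect alone puts As higher.
N > As: N sits above As in group 15, so the down-group effect alone puts N higher.
Ar > N: the two effects oppose for this pair; the across-period effect wins (1521 vs 1402 kJ/mol).
For reference (kJ/mol): N 1402, Na 496, Ar 1521, Ca 590, As 947.
So from highest to lowest: Ar > N > As > Ca > Na.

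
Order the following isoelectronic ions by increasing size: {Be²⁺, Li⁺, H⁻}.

All of these have 2 electrons, so size is governed by nuclear charge alone: the more protons, the stronger the pull on the same electron cloud, and the smaller the ion.
Nuclear charges: Be²⁺ (Z=4), Li⁺ (Z=3), H⁻ (Z=1).
Smallest to largest: Be²⁺ < Li⁺ < H⁻.

Be²⁺, Li⁺, H⁻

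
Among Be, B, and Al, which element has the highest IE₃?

Be

The third ionization energy removes an electron from the +2 ion. For each element: Be²⁺ is the bare [He] core; B²⁺ still has 1 valence electron; Al²⁺ still has 1 valence electron.
Pulling an electron out of a noble-gas core costs far more than removing a remaining valence electron, so Be sits at the high end of IE_3.
Valence configurations: B²⁺ [He]2s¹, Al²⁺ [Ne]3s¹.
Approximate IE_3 values (kJ/mol): Be 14849, B 3660, Al 2745.
Putting it together, IE_3: Al < B < Be.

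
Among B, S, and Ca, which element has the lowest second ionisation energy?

After 1 electron has been removed, what remains? B⁺ still has 2 valence electrons; S⁺ still has 5 valence electrons; Ca⁺ still has 1 valence electron.
All are still removing valence electrons, so compare the +1 ions as you would atoms: IE_2 generally rises across a period (higher Z_eff) and falls down a group (larger shell), subject to the usual subshell exceptions.
Valence configurations: B⁺ [He]2s², S⁺ [Ne]3s²3p³, Ca⁺ [Ar]4s¹.
Approximate IE_2 values (kJ/mol): B 2427, S 2252, Ca 1145.
Hence IE_2: Ca < S < B.

Ca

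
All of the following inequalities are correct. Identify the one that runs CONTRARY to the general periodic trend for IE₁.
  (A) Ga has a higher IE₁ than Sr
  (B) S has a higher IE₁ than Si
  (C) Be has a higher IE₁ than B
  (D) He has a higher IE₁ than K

(C)

The general trend: IE₁ increases across a period and decreases down a group.
(A) Ga (period 4, group 13) vs Sr (period 5, group 2): the stated order agrees with the simple trend.
(B) S (period 3, group 16) vs Si (period 3, group 14): the stated order agrees with the simple trend.
(C) Be (period 2, group 2) vs B (period 2, group 13): the stated order contradicts the simple trend.
(D) He (period 1, group 18) vs K (period 4, group 1): the stated order agrees with the simple trend.
The exception is (C): removing B's lone 2p electron is easier than breaking Be's filled 2s².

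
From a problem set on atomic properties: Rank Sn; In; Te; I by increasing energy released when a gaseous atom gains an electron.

In < Sn < Te < I

In is in period 5, group 13; Sn is in period 5, group 14; Te is in period 5, group 16; I is in period 5, group 17.
Electron affinity generally becomes more exothermic across a period toward the halogens and less exothermic down a group.
All lie in period 5, so electron affinity increases left to right.
So from lowest to highest: In < Sn < Te < I.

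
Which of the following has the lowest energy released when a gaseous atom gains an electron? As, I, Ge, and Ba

Ba

Ge is in period 4, group 14; As is in period 4, group 15; I is in period 5, group 17; Ba is in period 6, group 2.
EA tends to increase across a period and decrease down a group, though the pattern is less regular than for IE or radius.
Neither a single period nor a single group — weigh both effects.
As > Ba: relative to Ba, both the across-period and down-group shifts push As's electron affinity up.
Ge > As: this pair runs against the simple trend — see the exception note.
I > Ge: period and group pull opposite ways; the across-period shift dominates (295 vs 119 kJ/mol).
Note the exception: Ge has a higher electron affinity than As, contrary to the simple trend — adding an electron to As's half-filled 4p³ is unfavourable, so Ge (4p²) has the more exothermic EA.
Tabulated electron affinity (kJ/mol): Ge 119, As 78, I 295, Ba 14.
The lowest energy released when a gaseous atom gains an electron among these belongs to Ba.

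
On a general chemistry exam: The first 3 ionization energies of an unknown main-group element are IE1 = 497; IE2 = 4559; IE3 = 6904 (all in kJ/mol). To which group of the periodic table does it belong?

Look for the largest jump between consecutive ionization energies: IE2/IE1 ≈ 9.2, far larger than any earlier ratio.
That jump marks the point where a core electron is being removed. So the atom has 1 valence electron.
A main-group element with 1 valence electron is in group 1.

Group 1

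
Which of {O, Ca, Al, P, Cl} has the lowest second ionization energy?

Ca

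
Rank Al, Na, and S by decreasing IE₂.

IE_2 is the cost of taking one more electron from the +1 cation: Al⁺ still has 2 valence electrons; Na⁺ is the bare [Ne] core; S⁺ still has 5 valence electrons.
Pulling an electron out of a noble-gas core costs far more than removing a remaining valence electron, so Na sits at the high end of IE_2.
Valence configurations: Al⁺ [Ne]3s², S⁺ [Ne]3s²3p³.
Approximate IE_2 values (kJ/mol): Al 1817, Na 4562, S 2252.
Overall IE_2 order: Al < S < Na.

Na > S > Al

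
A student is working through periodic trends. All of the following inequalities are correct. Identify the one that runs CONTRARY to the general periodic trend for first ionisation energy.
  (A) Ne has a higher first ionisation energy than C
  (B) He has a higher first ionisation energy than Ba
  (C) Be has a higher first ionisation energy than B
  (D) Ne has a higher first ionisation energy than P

(C)

The general trend: first ionisation energy increases across a period and decreases down a group.
(A) Ne (period 2, group 18) vs C (period 2, group 14): the stated order agrees with the simple trend.
(B) He (period 1, group 18) vs Ba (period 6, group 2): the stated order agrees with the simple trend.
(C) Be (period 2, group 2) vs B (period 2, group 13): the stated order contradicts the simple trend.
(D) Ne (period 2, group 18) vs P (period 3, group 15): the stated order agrees with the simple trend.
The exception is (C): removing B's lone 2p electron is easier than breaking Be's filled 2s².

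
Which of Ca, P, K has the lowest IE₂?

Ca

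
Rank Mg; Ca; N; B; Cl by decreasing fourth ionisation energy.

After 3 electrons have been removed, what remains? Mg³⁺ is already 1 electron into the core; Ca³⁺ is already 1 electron into the core; N³⁺ still has 2 valence electrons; B³⁺ is the bare [He] core; Cl³⁺ still has 4 valence electrons.
Usually core removal costs more than valence removal, but here the competition is close: a tightly held n=2 valence electron can cost more to remove than an n=3 core electron, so the actual values have to decide it.
Valence configurations: N³⁺ [He]2s², Cl³⁺ [Ne]3s²3p².
Approximate IE_4 values (kJ/mol): Mg 10543, Ca 6491, N 7475, B 25026, Cl 5159.
So the fourth ionization energies run Cl < Ca < N < Mg < B.

B, Mg, N, Ca, Cl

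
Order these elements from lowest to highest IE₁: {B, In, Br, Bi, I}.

In < Bi < B < I < Br

B is in period 2, group 13; Br is in period 4, group 17; In is in period 5, group 13; I is in period 5, group 17; Bi is in period 6, group 15.
IE₁ increases left→right with effective nuclear charge and decreases top→bottom as the valence shell moves farther out.
Neither a single period nor a single group — weigh both effects.
Bi > In: the two effects oppose for this pair; the across-period effect wins (703 vs 558 kJ/mol).
B > Bi: period and group pull opposite ways; the down-group shift dominates (801 vs 703 kJ/mol).
I > B: period and group pull opposite ways; the across-period shift dominates (1008 vs 801 kJ/mol).
Br > I: they share group 17; the group trend gives Br the larger value.
Approximate values (kJ/mol): B 801, Br 1140, In 558, I 1008, Bi 703.
So from lowest to highest: In < Bi < B < I < Br.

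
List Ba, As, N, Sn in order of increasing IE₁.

Ba < Sn < As < N

N is in period 2, group 15; As is in period 4, group 15; Sn is in period 5, group 14; Ba is in period 6, group 2.
First ionization energy rises across a period (greater Z_eff holds electrons more tightly) and falls down a group (valence electrons are farther from the nucleus).
Neither a single period nor a single group — weigh both effects.
Sn > Ba: both effects reinforce here, so Sn is clearly the higher of the two.
As > Sn: both effects reinforce here, so As is clearly the higher of the two.
N > As: N sits above As in group 15, so the down-group effect alone puts N higher.
Tabulated first ionization energy (kJ/mol): N 1402, As 947, Sn 709, Ba 503.
So from lowest to highest: Ba < Sn < As < N.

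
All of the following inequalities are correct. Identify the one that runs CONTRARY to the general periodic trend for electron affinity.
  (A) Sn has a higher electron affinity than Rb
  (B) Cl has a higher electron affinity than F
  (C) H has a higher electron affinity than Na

The general trend: electron affinity increases across a period and decreases down a group.
(A) Sn (period 5, group 14) vs Rb (period 5, group 1): the stated order agrees with the simple trend.
(B) Cl (period 3, group 17) vs F (period 2, group 17): the stated order contradicts the simple trend.
(C) H (period 1, group 1) vs Na (period 3, group 1): the stated order agrees with the simple trend.
The exception is (B): F's small 2p subshell makes the incoming electron feel strong e⁻–e⁻ repulsion, so Cl actually releases more energy on gaining an electron.

(B)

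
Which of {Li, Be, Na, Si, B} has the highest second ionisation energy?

Li

The second ionization energy removes an electron from the +1 ion. For each element: Li⁺ is the bare [He] core; Be⁺ still has 1 valence electron; Na⁺ is the bare [Ne] core; Si⁺ still has 3 valence electrons; B⁺ still has 2 valence electrons.
Pulling an electron out of a noble-gas core costs far more than removing a remaining valence electron, so Na and Li sit at the high end of IE_2.
Valence configurations: Be⁺ [He]2s¹, Si⁺ [Ne]3s²3p¹, B⁺ [He]2s².
Tabulated IE_2 (kJ/mol): Li 7298, Be 1757, Na 4562, Si 1577, B 2427.
Putting it together, IE_2: Si < Be < B < Na < Li.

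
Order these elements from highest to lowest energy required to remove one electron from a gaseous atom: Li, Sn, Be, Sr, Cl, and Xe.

Cl, Xe, Be, Sn, Sr, Li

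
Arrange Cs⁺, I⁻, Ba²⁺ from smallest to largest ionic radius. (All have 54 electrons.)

Ba²⁺, Cs⁺, I⁻

All of these have 54 electrons, so size is governed by nuclear charge alone: the more protons, the stronger the pull on the same electron cloud, and the smaller the ion.
Nuclear charges: Ba²⁺ (Z=56), Cs⁺ (Z=55), I⁻ (Z=53).
Smallest to largest: Ba²⁺ < Cs⁺ < I⁻.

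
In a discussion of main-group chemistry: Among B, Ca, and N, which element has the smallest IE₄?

Consider each +3 ion: B³⁺ is the bare [He] core; Ca³⁺ is already 1 electron into the core; N³⁺ still has 2 valence electrons.
Usually core removal costs more than valence removal, but here the competition is close: a tightly held n=2 valence electron can cost more to remove than an n=3 core electron, so the actual values have to decide it.
Tabulated IE_4 (kJ/mol): B 25026, Ca 6491, N 7475.
Putting it together, IE_4: Ca < N < B.

Ca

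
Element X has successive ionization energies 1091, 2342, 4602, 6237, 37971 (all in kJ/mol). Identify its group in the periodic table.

Look for the largest jump between consecutive ionization energies: IE5/IE4 ≈ 6.1, far larger than any earlier ratio.
That jump marks the point where a core electron is being removed. So the atom has 4 valence electrons.
A main-group element with 4 valence electrons is in group 14.

Group 14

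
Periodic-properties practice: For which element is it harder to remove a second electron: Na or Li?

Li

After 1 electron has been removed, what remains? Na⁺ is the bare [Ne] core; Li⁺ is the bare [He] core.
All of these are removing an electron from a noble-gas core or deeper; the smaller core (lower principal quantum number) is held far more tightly, and within a period the higher nuclear charge binds the same core more tightly.
The numbers (kJ/mol): Na 4562, Li 7298.
Overall IE_2 order: Na < Li.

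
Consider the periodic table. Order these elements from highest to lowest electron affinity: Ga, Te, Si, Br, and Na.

Br > Te > Si > Na > Ga

Na is in period 3, group 1; Si is in period 3, group 14; Ga is in period 4, group 13; Br is in period 4, group 17; Te is in period 5, group 16.
Adding an electron releases more energy for atoms nearer the top right (short of the noble gases).
These span different periods and groups, so the two trends combine.
Na > Ga: the two effects oppose for this pair; the down-group effect wins (53 vs 29 kJ/mol).
Si > Na: Si lies to the right of Na in period 3, so the across-period effect alone puts Si higher.
Te > Si: the two effects oppose for this pair; the across-period effect wins (190 vs 134 kJ/mol).
Br > Te: both effects reinforce here, so Br is clearly the higher of the two.
For reference (kJ/mol): Na 53, Si 134, Ga 29, Br 325, Te 190.
So from highest to lowest: Br > Te > Si > Na > Ga.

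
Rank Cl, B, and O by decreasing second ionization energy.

IE_2 is the cost of taking one more electron from the +1 cation: Cl⁺ still has 6 valence electrons; B⁺ still has 2 valence electrons; O⁺ still has 5 valence electrons.
All are still removing valence electrons, so compare the +1 ions as you would atoms: IE_2 generally rises across a period (higher Z_eff) and falls down a group (larger shell), subject to the usual subshell exceptions.
Valence configurations: Cl⁺ [Ne]3s²3p⁴, B⁺ [He]2s², O⁺ [He]2s²2p³.
The numbers (kJ/mol): Cl 2298, B 2427, O 3388.
Hence IE_2: Cl < B < O.

O > B > Cl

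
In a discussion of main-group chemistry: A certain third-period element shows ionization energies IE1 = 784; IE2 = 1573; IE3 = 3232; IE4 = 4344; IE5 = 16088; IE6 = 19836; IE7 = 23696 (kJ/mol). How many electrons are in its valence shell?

Look for the largest jump between consecutive ionization energies: IE5/IE4 ≈ 3.7, far larger than any earlier ratio.
That jump marks the point where a core electron is being removed. So the atom has 4 valence electrons.

4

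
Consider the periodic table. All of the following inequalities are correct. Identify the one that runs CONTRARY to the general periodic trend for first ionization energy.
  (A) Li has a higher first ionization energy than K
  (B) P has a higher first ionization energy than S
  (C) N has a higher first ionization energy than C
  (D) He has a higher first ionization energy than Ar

(B)

The general trend: first ionization energy increases across a period and decreases down a group.
(A) Li (period 2, group 1) vs K (period 4, group 1): the stated order agrees with the simple trend.
(B) P (period 3, group 15) vs S (period 3, group 16): the stated order contradicts the simple trend.
(C) N (period 2, group 15) vs C (period 2, group 14): the stated order agrees with the simple trend.
(D) He (period 1, group 18) vs Ar (period 3, group 18): the stated order agrees with the simple trend.
The exception is (B): S (3p⁴) ionizes more easily than half-filled P (3p³) because the paired 3p electron in S is pushed out by e⁻–e⁻ repulsion.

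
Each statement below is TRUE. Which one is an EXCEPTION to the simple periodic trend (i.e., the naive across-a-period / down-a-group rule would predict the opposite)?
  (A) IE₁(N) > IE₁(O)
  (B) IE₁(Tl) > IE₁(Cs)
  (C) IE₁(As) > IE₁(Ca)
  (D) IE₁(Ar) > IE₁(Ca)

(A)

The general trend: first ionization energy increases across a period and decreases down a group.
(A) N (period 2, group 15) vs O (period 2, group 16): the stated order contradicts the simple trend.
(B) Tl (period 6, group 13) vs Cs (period 6, group 1): the stated order agrees with the simple trend.
(C) As (period 4, group 15) vs Ca (period 4, group 2): the stated order agrees with the simple trend.
(D) Ar (period 3, group 18) vs Ca (period 4, group 2): the stated order agrees with the simple trend.
The exception is (A): pairing an electron in O's 2p⁴ costs repulsion energy, so O ionizes more easily than half-filled N (2p³).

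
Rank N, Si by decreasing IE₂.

N, Si

IE_2 is the cost of taking one more electron from the +1 cation: N⁺ still has 4 valence electrons; Si⁺ still has 3 valence electrons.
All are still removing valence electrons, so compare the +1 ions as you would atoms: IE_2 generally rises across a period (higher Z_eff) and falls down a group (larger shell), subject to the usual subshell exceptions.
Valence configurations: N⁺ [He]2s²2p², Si⁺ [Ne]3s²3p¹.
Approximate IE_2 values (kJ/mol): N 2856, Si 1577.
So the second ionization energies run Si < N.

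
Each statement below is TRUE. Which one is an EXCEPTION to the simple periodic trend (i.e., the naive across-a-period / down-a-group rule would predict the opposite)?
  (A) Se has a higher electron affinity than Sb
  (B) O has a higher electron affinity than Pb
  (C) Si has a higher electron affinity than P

(C)

The general trend: electron affinity increases across a period and decreases down a group.
(A) Se (period 4, group 16) vs Sb (period 5, group 15): the stated order agrees with the simple trend.
(B) O (period 2, group 16) vs Pb (period 6, group 14): the stated order agrees with the simple trend.
(C) Si (period 3, group 14) vs P (period 3, group 15): the stated order contradicts the simple trend.
The exception is (C): adding an electron to P's half-filled 3p³ is unfavourable, so Si (3p²) has the more exothermic EA.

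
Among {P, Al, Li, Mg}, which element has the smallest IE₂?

After 1 electron has been removed, what remains? P⁺ still has 4 valence electrons; Al⁺ still has 2 valence electrons; Li⁺ is the bare [He] core; Mg⁺ still has 1 valence electron.
Breaking into a closed-shell core is much more expensive than removing a leftover valence electron — Li has the largest IE_2 here.
Valence configurations: P⁺ [Ne]3s²3p², Al⁺ [Ne]3s², Mg⁺ [Ne]3s¹.
Tabulated IE_2 (kJ/mol): P 1907, Al 1817, Li 7298, Mg 1451.
Hence IE_2: Mg < Al < P < Li.

Mg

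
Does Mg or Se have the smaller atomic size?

Se

Mg is in period 3, group 2; Se is in period 4, group 16.
Across a period the added protons contract the valence shell; down a group each new principal shell makes the atom larger.
Here both period and group differ, so the two effects have to be weighed against each other.
Mg > Se: period and group pull opposite ways; the across-period shift dominates (139 vs 116 pm).
Approximate values (pm): Mg 139, Se 116.
So Se has the smaller atomic size (Se < Mg).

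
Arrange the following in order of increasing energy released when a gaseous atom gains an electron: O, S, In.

In, O, S

O is in period 2, group 16; S is in period 3, group 16; In is in period 5, group 13.
Atoms with high Z_eff and room in the valence shell (especially the halogens) have the most exothermic electron affinities.
Neither a single period nor a single group — weigh both effects.
O > In: relative to In, both the across-period and down-group shifts push O's electron affinity up.
S > O: this pair runs against the simple trend — see the exception note.
Note the exception: S has a higher electron affinity than O, contrary to the simple trend — the compact 2p subshell of O repels the added electron more than S's larger 3p does.
For reference (kJ/mol): O 141, S 200, In 29.
So from lowest to highest: In < O < S.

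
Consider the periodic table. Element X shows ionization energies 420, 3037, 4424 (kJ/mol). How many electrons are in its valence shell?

Look for the largest jump between consecutive ionization energies: IE2/IE1 ≈ 7.2, far larger than any earlier ratio.
That jump marks the point where a core electron is being removed. So the atom has 1 valence electron.

1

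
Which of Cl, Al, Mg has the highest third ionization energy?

After 2 electrons have been removed, what remains? Cl²⁺ still has 5 valence electrons; Al²⁺ still has 1 valence electron; Mg²⁺ is the bare [Ne] core.
Core electrons are held far more tightly than valence electrons, so Mg tops the IE_3 order.
Valence configurations: Cl²⁺ [Ne]3s²3p³, Al²⁺ [Ne]3s¹.
Tabulated IE_3 (kJ/mol): Cl 3822, Al 2745, Mg 7733.
Overall IE_3 order: Al < Cl < Mg.

Mg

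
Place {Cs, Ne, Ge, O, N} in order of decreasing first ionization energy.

N is in period 2, group 15; O is in period 2, group 16; Ne is in period 2, group 18; Ge is in period 4, group 14; Cs is in period 6, group 1.
IE₁ increases left→right with effective nuclear charge and decreases top→bottom as the valence shell moves farther out.
These span different periods and groups, so the two trends combine.
Ge > Cs: both effects reinforce here, so Ge is clearly the higher of the two.
O > Ge: relative to Ge, both the across-period and down-group shifts push O's first ionization energy up.
N > O: this pair runs against the simple trend — see the exception note.
Ne > N: Ne lies to the right of N in period 2, so the across-period effect alone puts Ne higher.
Note the exception: N has a higher first ionization energy than O, contrary to the simple trend — pairing an electron in O's 2p⁴ costs repulsion energy, so O ionizes more easily than half-filled N (2p³).
Tabulated first ionization energy (kJ/mol): N 1402, O 1314, Ne 2081, Ge 762, Cs 376.
So from highest to lowest: Ne > N > O > Ge > Cs.

Ne, N, O, Ge, Cs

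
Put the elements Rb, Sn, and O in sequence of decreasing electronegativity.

O, Sn, Rb

Atoms toward the upper right of the periodic table pull bonding electrons most strongly.
Here both period and group differ, so the two effects have to be weighed against each other.
Sn > Rb: both are in period 5; the period trend gives Sn the larger value.
O > Sn: both effects reinforce here, so O is clearly the higher of the two.
For reference (Pauling): O 3.44, Rb 0.82, Sn 1.96.
So from highest to lowest: O > Sn > Rb.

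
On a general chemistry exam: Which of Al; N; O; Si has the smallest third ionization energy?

The third ionization energy removes an electron from the +2 ion. For each element: Al²⁺ still has 1 valence electron; N²⁺ still has 3 valence electrons; O²⁺ still has 4 valence electrons; Si²⁺ still has 2 valence electrons.
All are still removing valence electrons, so compare the +2 ions as you would atoms: IE_3 generally rises across a period (higher Z_eff) and falls down a group (larger shell), subject to the usual subshell exceptions.
Valence configurations: Al²⁺ [Ne]3s¹, N²⁺ [He]2s²2p¹, O²⁺ [He]2s²2p², Si²⁺ [Ne]3s².
The numbers (kJ/mol): Al 2745, N 4578, O 5300, Si 3232.
Hence IE_3: Al < Si < N < O.

Al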